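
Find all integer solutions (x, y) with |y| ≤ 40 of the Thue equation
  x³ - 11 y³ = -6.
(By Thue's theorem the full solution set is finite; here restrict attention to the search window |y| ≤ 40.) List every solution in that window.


The equation is x³ - 11y³ = -6. For fixed y, x³ = 11·y³ − 6, so a solution requires the RHS to be a perfect cube.
Strategy: iterate y from -40 to 40, compute RHS = 11·y³ − 6, and check whether it is a (positive or negative) perfect cube.
Check small values of y:
  y = 0: RHS = -6 is not a perfect cube.
  y = 1: RHS = 5 is not a perfect cube.
  y = -1: RHS = -17 is not a perfect cube.
  y = 2: RHS = 82 is not a perfect cube.
  y = -2: RHS = -94 is not a perfect cube.
  y = 3: RHS = 291 is not a perfect cube.
  y = -3: RHS = -303 is not a perfect cube.
Continuing the search up to |y| = 40 finds no solutions either.
No (x, y) in the scanned range satisfies the equation.

No integer solutions with |y| ≤ 40.


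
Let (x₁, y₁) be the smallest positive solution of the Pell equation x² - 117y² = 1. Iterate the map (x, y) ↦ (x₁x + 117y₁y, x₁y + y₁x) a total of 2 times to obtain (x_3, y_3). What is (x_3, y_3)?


Step 1: Find the fundamental solution (x₁, y₁) of x² - 117y² = 1.
  Expand √117 as a continued fraction. a₀ = ⌊√117⌋ = 10; iterate m_{k+1} = d_k·a_k − m_k, d_{k+1} = (117 − m_{k+1}²)/d_k, a_{k+1} = ⌊(a₀ + m_{k+1})/d_{k+1}⌋ (starting m₀ = 0, d₀ = 1), with convergents p_k = a_k·p_{k-1} + p_{k-2}, q_k = a_k·q_{k-1} + q_{k-2} (p₋₁ = 1, q₋₁ = 0):
  k = 0: a₀ = 10; p₀/q₀ = 10/1; p₀² − 117·q₀² = 100 − 117 = -17.
  k = 1: m = 10, d = 17, a = ⌊(10 + 10)/17⌋ = 1; p/q = (1·10 + 1)/(1·1 + 0) = 11/1; p² − 117·q² = 121 − 117 = 4.
  k = 2: m = 7, d = 4, a = ⌊(10 + 7)/4⌋ = 4; p/q = (4·11 + 10)/(4·1 + 1) = 54/5; p² − 117·q² = 2916 − 2925 = -9.
  k = 3: m = 9, d = 9, a = ⌊(10 + 9)/9⌋ = 2; p/q = (2·54 + 11)/(2·5 + 1) = 119/11; p² − 117·q² = 14161 − 14157 = 4.
  k = 4: m = 9, d = 4, a = ⌊(10 + 9)/4⌋ = 4; p/q = (4·119 + 54)/(4·11 + 5) = 530/49; p² − 117·q² = 280900 − 280917 = -17.
  k = 5: m = 7, d = 17, a = ⌊(10 + 7)/17⌋ = 1; p/q = (1·530 + 119)/(1·49 + 11) = 649/60; p² − 117·q² = 421201 − 421200 = 1.
  The first convergent with p² − 117·q² = 1 gives the fundamental solution (x₁, y₁) = (649, 60).
Step 2: Apply the recurrence (x_{n+1}, y_{n+1}) = (x₁x_n + 117y₁y_n, x₁y_n + y₁x_n) repeatedly.
  From (x_1, y_1) = (649, 60): x_2 = 649·649 + 117·60·60 = 842401; y_2 = 649·60 + 60·649 = 77880.
  From (x_2, y_2) = (842401, 77880): x_3 = 649·842401 + 117·60·77880 = 1093435849; y_3 = 649·77880 + 60·842401 = 101088180.
Step 3: Verify x_3² - 117·y_3² = 1195601955878350801 - 1195601955878350800 = 1 (should be 1). ✓

(x_1, y_1) = (649, 60); (x_3, y_3) = (1093435849, 101088180).


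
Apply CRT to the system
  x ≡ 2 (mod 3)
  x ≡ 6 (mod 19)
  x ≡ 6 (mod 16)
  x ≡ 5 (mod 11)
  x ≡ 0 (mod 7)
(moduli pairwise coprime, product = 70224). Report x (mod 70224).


Product of moduli M = 3 · 19 · 16 · 11 · 7 = 70224.
Merge one congruence at a time:
  Start: x ≡ 2 (mod 3).
  Combine with x ≡ 6 (mod 19); new modulus lcm = 57.
    Write x = 2 + 3·t and substitute into x ≡ 6 (mod 19): 3·t ≡ 6 − 2 = 4 (mod 19).
    The inverse of 3 mod 19 is 13 (since 3·13 = 39 = 2·19 + 1), so t ≡ 13·4 = 52 ≡ 14 (mod 19).
    Then x = 2 + 3·14 = 44, valid modulo lcm(3, 19) = 57: x ≡ 44 (mod 57).
  Combine with x ≡ 6 (mod 16); new modulus lcm = 912.
    Write x = 44 + 57·t and substitute into x ≡ 6 (mod 16): 57·t ≡ 6 − 44 = -38 (mod 16).
    Reduce coefficients mod 16: 9·t ≡ 10 (mod 16).
    The inverse of 9 mod 16 is 9 (since 9·9 = 81 = 5·16 + 1), so t ≡ 9·10 = 90 ≡ 10 (mod 16).
    Then x = 44 + 57·10 = 614, valid modulo lcm(57, 16) = 912: x ≡ 614 (mod 912).
  Combine with x ≡ 5 (mod 11); new modulus lcm = 10032.
    Write x = 614 + 912·t and substitute into x ≡ 5 (mod 11): 912·t ≡ 5 − 614 = -609 (mod 11).
    Reduce coefficients mod 11: 10·t ≡ 7 (mod 11).
    The inverse of 10 mod 11 is 10 (since 10·10 = 100 = 9·11 + 1), so t ≡ 10·7 = 70 ≡ 4 (mod 11).
    Then x = 614 + 912·4 = 4262, valid modulo lcm(912, 11) = 10032: x ≡ 4262 (mod 10032).
  Combine with x ≡ 0 (mod 7); new modulus lcm = 70224.
    Write x = 4262 + 10032·t and substitute into x ≡ 0 (mod 7): 10032·t ≡ 0 − 4262 = -4262 (mod 7).
    Reduce coefficients mod 7: 1·t ≡ 1 (mod 7).
    So t ≡ 1 (mod 7).
    Then x = 4262 + 10032·1 = 14294, valid modulo lcm(10032, 7) = 70224: x ≡ 14294 (mod 70224).
Verify against each original: 14294 mod 3 = 2, 14294 mod 19 = 6, 14294 mod 16 = 6, 14294 mod 11 = 5, 14294 mod 7 = 0.

x ≡ 14294 (mod 70224).


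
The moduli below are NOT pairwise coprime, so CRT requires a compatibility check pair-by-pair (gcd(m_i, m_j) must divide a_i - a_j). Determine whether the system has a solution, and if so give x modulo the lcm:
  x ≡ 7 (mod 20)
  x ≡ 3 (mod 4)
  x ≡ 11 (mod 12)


Moduli 20, 4, 12 are not pairwise coprime, so CRT works modulo lcm(m_i) when all pairwise compatibility conditions hold.
Pairwise compatibility: gcd(m_i, m_j) must divide a_i - a_j for every pair.
Merge one congruence at a time:
  Start: x ≡ 7 (mod 20).
  Combine with x ≡ 3 (mod 4): gcd(20, 4) = 4; 3 - 7 = -4, which IS divisible by 4, so compatible.
    Write x = 7 + 20·t and substitute into x ≡ 3 (mod 4): 20·t ≡ 3 − 7 = -4 (mod 4).
    Divide the congruence (and modulus) by g = 4: 5·t ≡ -1 (mod 1).
    Modulo 1 every t works; take t = 0.
    Then x = 7 + 20·0 = 7, valid modulo lcm(20, 4) = 20: x ≡ 7 (mod 20).
  Combine with x ≡ 11 (mod 12): gcd(20, 12) = 4; 11 - 7 = 4, which IS divisible by 4, so compatible.
    Write x = 7 + 20·t and substitute into x ≡ 11 (mod 12): 20·t ≡ 11 − 7 = 4 (mod 12).
    Divide the congruence (and modulus) by g = 4: 5·t ≡ 1 (mod 3).
    Reduce coefficients mod 3: 2·t ≡ 1 (mod 3).
    The inverse of 2 mod 3 is 2 (since 2·2 = 4 = 1·3 + 1), so t ≡ 2·1 = 2 ≡ 2 (mod 3).
    Then x = 7 + 20·2 = 47, valid modulo lcm(20, 12) = 60: x ≡ 47 (mod 60).
Verify: 47 mod 20 = 7, 47 mod 4 = 3, 47 mod 12 = 11.

x ≡ 47 (mod 60).


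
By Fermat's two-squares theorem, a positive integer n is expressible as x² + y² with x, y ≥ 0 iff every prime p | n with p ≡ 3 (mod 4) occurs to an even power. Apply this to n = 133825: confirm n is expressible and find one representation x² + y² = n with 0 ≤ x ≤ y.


Step 1: Factor n = 133825 = 5^2 · 53 · 101.
Step 2: Check the mod-4 condition on each prime factor: 5 ≡ 1 (mod 4), exponent 2; 53 ≡ 1 (mod 4), exponent 1; 101 ≡ 1 (mod 4), exponent 1.
All primes ≡ 3 (mod 4) appear to even exponent (or don't appear), so by the two-squares theorem n IS expressible as a sum of two squares.
Step 3: Build a representation. Group n = k² · m with k = 5 and m = 53 · 101 = 5353 (a product of primes ≡ 1 (mod 4)); a representation of m scales to one of n via (k·x)² + (k·y)² = k²(x² + y²). Each prime p ≡ 1 (mod 4) is itself a sum of two squares; find a² by testing p − a² for a perfect square:
  53: 53 − 1² = 52, 53 − 2² = 49 = 7² ⇒ 53 = 2² + 7².
  101: 101 − 1² = 100 = 10² ⇒ 101 = 1² + 10².
  Combine using the Brahmagupta–Fibonacci identity (a² + b²)(c² + d²) = (ac − bd)² + (ad + bc)² = (ac + bd)² + (ad − bc)²:
  53 · 101 = 5353: from (2² + 7²)(1² + 10²), take (2·1 − 7·10, 2·10 + 7·1) = (2 − 70, 20 + 7) = (-68, 27); dropping signs (only squares matter) gives (68, 27); check 68² + 27² = 4624 + 729 = 5353 ✓.
  Scale by k = 5: (5·68, 5·27) = (340, 135).
Step 4: Order so x ≤ y and verify: 135² + 340² = 18225 + 115600 = 133825 = n. ✓

n = 133825 = 135² + 340² (one valid representation with x ≤ y).


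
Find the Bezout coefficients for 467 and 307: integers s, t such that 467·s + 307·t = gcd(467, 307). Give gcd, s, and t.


Euclidean algorithm on (467, 307) — divide until remainder is 0:
  467 = 1 · 307 + 160
  307 = 1 · 160 + 147
  160 = 1 · 147 + 13
  147 = 11 · 13 + 4
  13 = 3 · 4 + 1
  4 = 4 · 1 + 0
gcd(467, 307) = 1.
Track Bezout coefficients alongside the remainders: start with r₀ = 467 = a·1 + b·0 (s = 1, t = 0) and r₁ = 307 = a·0 + b·1 (s = 0, t = 1); each new remainder r_{k+1} = r_{k-1} − q_k·r_k inherits s_{k+1} = s_{k-1} − q_k·s_k, t_{k+1} = t_{k-1} − q_k·t_k, so r_k = a·s_k + b·t_k at every step:
  q = 1: r = 160, s = 1 − 1·0 = 1, t = 0 − 1·1 = -1  (check: 467·1 + 307·(-1) = 160)
  q = 1: r = 147, s = 0 − 1·1 = -1, t = 1 − 1·(-1) = 2  (check: 467·(-1) + 307·2 = 147)
  q = 1: r = 13, s = 1 − 1·(-1) = 2, t = -1 − 1·2 = -3  (check: 467·2 + 307·(-3) = 13)
  q = 11: r = 4, s = -1 − 11·2 = -23, t = 2 − 11·(-3) = 35  (check: 467·(-23) + 307·35 = 4)
  q = 3: r = 1, s = 2 − 3·(-23) = 71, t = -3 − 3·35 = -108  (check: 467·71 + 307·(-108) = 1)
The row with r = 1 (the gcd) gives the Bezout coefficients s = 71, t = -108.
Result: 467 · (71) + 307 · (-108) = 1.

gcd(467, 307) = 1; s = 71, t = -108 (check: 467·71 + 307·(-108) = 1).


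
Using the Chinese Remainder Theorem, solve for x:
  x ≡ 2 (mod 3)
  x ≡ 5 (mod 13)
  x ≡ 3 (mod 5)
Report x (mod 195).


Moduli 3, 13, 5 are pairwise coprime; by CRT there is a unique solution modulo M = 3 · 13 · 5 = 195.
Solve pairwise, accumulating the modulus:
  Start with x ≡ 2 (mod 3).
  Combine with x ≡ 5 (mod 13): since gcd(3, 13) = 1, we get a unique residue mod 39.
    Write x = 2 + 3·t and substitute into x ≡ 5 (mod 13): 3·t ≡ 5 − 2 = 3 (mod 13).
    The inverse of 3 mod 13 is 9 (since 3·9 = 27 = 2·13 + 1), so t ≡ 9·3 = 27 ≡ 1 (mod 13).
    Then x = 2 + 3·1 = 5, valid modulo lcm(3, 13) = 39: x ≡ 5 (mod 39).
  Combine with x ≡ 3 (mod 5): since gcd(39, 5) = 1, we get a unique residue mod 195.
    Write x = 5 + 39·t and substitute into x ≡ 3 (mod 5): 39·t ≡ 3 − 5 = -2 (mod 5).
    Reduce coefficients mod 5: 4·t ≡ 3 (mod 5).
    The inverse of 4 mod 5 is 4 (since 4·4 = 16 = 3·5 + 1), so t ≡ 4·3 = 12 ≡ 2 (mod 5).
    Then x = 5 + 39·2 = 83, valid modulo lcm(39, 5) = 195: x ≡ 83 (mod 195).
Verify: 83 mod 3 = 2 ✓, 83 mod 13 = 5 ✓, 83 mod 5 = 3 ✓.

x ≡ 83 (mod 195).


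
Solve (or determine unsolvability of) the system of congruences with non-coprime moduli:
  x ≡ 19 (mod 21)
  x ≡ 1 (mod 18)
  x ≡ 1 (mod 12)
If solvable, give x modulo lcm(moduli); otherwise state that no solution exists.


Moduli 21, 18, 12 are not pairwise coprime, so CRT works modulo lcm(m_i) when all pairwise compatibility conditions hold.
Pairwise compatibility: gcd(m_i, m_j) must divide a_i - a_j for every pair.
Merge one congruence at a time:
  Start: x ≡ 19 (mod 21).
  Combine with x ≡ 1 (mod 18): gcd(21, 18) = 3; 1 - 19 = -18, which IS divisible by 3, so compatible.
    Write x = 19 + 21·t and substitute into x ≡ 1 (mod 18): 21·t ≡ 1 − 19 = -18 (mod 18).
    Divide the congruence (and modulus) by g = 3: 7·t ≡ -6 (mod 6).
    Reduce coefficients mod 6: 1·t ≡ 0 (mod 6).
    So t ≡ 0 (mod 6).
    Then x = 19 + 21·0 = 19, valid modulo lcm(21, 18) = 126: x ≡ 19 (mod 126).
  Combine with x ≡ 1 (mod 12): gcd(126, 12) = 6; 1 - 19 = -18, which IS divisible by 6, so compatible.
    Write x = 19 + 126·t and substitute into x ≡ 1 (mod 12): 126·t ≡ 1 − 19 = -18 (mod 12).
    Divide the congruence (and modulus) by g = 6: 21·t ≡ -3 (mod 2).
    Reduce coefficients mod 2: 1·t ≡ 1 (mod 2).
    So t ≡ 1 (mod 2).
    Then x = 19 + 126·1 = 145, valid modulo lcm(126, 12) = 252: x ≡ 145 (mod 252).
Verify: 145 mod 21 = 19, 145 mod 18 = 1, 145 mod 12 = 1.

x ≡ 145 (mod 252).


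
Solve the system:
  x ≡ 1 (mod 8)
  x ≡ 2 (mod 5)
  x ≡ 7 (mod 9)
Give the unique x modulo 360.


Moduli 8, 5, 9 are pairwise coprime; by CRT there is a unique solution modulo M = 8 · 5 · 9 = 360.
Solve pairwise, accumulating the modulus:
  Start with x ≡ 1 (mod 8).
  Combine with x ≡ 2 (mod 5): since gcd(8, 5) = 1, we get a unique residue mod 40.
    Write x = 1 + 8·t and substitute into x ≡ 2 (mod 5): 8·t ≡ 2 − 1 = 1 (mod 5).
    Reduce coefficients mod 5: 3·t ≡ 1 (mod 5).
    The inverse of 3 mod 5 is 2 (since 3·2 = 6 = 1·5 + 1), so t ≡ 2·1 = 2 ≡ 2 (mod 5).
    Then x = 1 + 8·2 = 17, valid modulo lcm(8, 5) = 40: x ≡ 17 (mod 40).
  Combine with x ≡ 7 (mod 9): since gcd(40, 9) = 1, we get a unique residue mod 360.
    Write x = 17 + 40·t and substitute into x ≡ 7 (mod 9): 40·t ≡ 7 − 17 = -10 (mod 9).
    Reduce coefficients mod 9: 4·t ≡ 8 (mod 9).
    The inverse of 4 mod 9 is 7 (since 4·7 = 28 = 3·9 + 1), so t ≡ 7·8 = 56 ≡ 2 (mod 9).
    Then x = 17 + 40·2 = 97, valid modulo lcm(40, 9) = 360: x ≡ 97 (mod 360).
Verify: 97 mod 8 = 1 ✓, 97 mod 5 = 2 ✓, 97 mod 9 = 7 ✓.

x ≡ 97 (mod 360).


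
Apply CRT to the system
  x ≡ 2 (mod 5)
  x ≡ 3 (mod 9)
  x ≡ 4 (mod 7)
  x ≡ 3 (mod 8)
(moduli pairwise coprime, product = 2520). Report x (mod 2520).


Product of moduli M = 5 · 9 · 7 · 8 = 2520.
Merge one congruence at a time:
  Start: x ≡ 2 (mod 5).
  Combine with x ≡ 3 (mod 9); new modulus lcm = 45.
    Write x = 2 + 5·t and substitute into x ≡ 3 (mod 9): 5·t ≡ 3 − 2 = 1 (mod 9).
    The inverse of 5 mod 9 is 2 (since 5·2 = 10 = 1·9 + 1), so t ≡ 2·1 = 2 ≡ 2 (mod 9).
    Then x = 2 + 5·2 = 12, valid modulo lcm(5, 9) = 45: x ≡ 12 (mod 45).
  Combine with x ≡ 4 (mod 7); new modulus lcm = 315.
    Write x = 12 + 45·t and substitute into x ≡ 4 (mod 7): 45·t ≡ 4 − 12 = -8 (mod 7).
    Reduce coefficients mod 7: 3·t ≡ 6 (mod 7).
    The inverse of 3 mod 7 is 5 (since 3·5 = 15 = 2·7 + 1), so t ≡ 5·6 = 30 ≡ 2 (mod 7).
    Then x = 12 + 45·2 = 102, valid modulo lcm(45, 7) = 315: x ≡ 102 (mod 315).
  Combine with x ≡ 3 (mod 8); new modulus lcm = 2520.
    Write x = 102 + 315·t and substitute into x ≡ 3 (mod 8): 315·t ≡ 3 − 102 = -99 (mod 8).
    Reduce coefficients mod 8: 3·t ≡ 5 (mod 8).
    The inverse of 3 mod 8 is 3 (since 3·3 = 9 = 1·8 + 1), so t ≡ 3·5 = 15 ≡ 7 (mod 8).
    Then x = 102 + 315·7 = 2307, valid modulo lcm(315, 8) = 2520: x ≡ 2307 (mod 2520).
Verify against each original: 2307 mod 5 = 2, 2307 mod 9 = 3, 2307 mod 7 = 4, 2307 mod 8 = 3.

x ≡ 2307 (mod 2520).


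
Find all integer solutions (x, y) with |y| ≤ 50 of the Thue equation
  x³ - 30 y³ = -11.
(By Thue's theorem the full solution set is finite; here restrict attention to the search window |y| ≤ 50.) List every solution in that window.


The equation is x³ - 30y³ = -11. For fixed y, x³ = 30·y³ − 11, so a solution requires the RHS to be a perfect cube.
Strategy: iterate y from -50 to 50, compute RHS = 30·y³ − 11, and check whether it is a (positive or negative) perfect cube.
Check small values of y:
  y = 0: RHS = -11 is not a perfect cube.
  y = 1: RHS = 19 is not a perfect cube.
  y = -1: RHS = -41 is not a perfect cube.
  y = 2: RHS = 229 is not a perfect cube.
  y = -2: RHS = -251 is not a perfect cube.
  y = 3: RHS = 799 is not a perfect cube.
  y = -3: RHS = -821 is not a perfect cube.
Continuing the search up to |y| = 50 finds no solutions either.
No (x, y) in the scanned range satisfies the equation.

No integer solutions with |y| ≤ 50.


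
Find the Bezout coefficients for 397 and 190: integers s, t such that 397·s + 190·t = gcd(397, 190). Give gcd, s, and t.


Euclidean algorithm on (397, 190) — divide until remainder is 0:
  397 = 2 · 190 + 17
  190 = 11 · 17 + 3
  17 = 5 · 3 + 2
  3 = 1 · 2 + 1
  2 = 2 · 1 + 0
gcd(397, 190) = 1.
Track Bezout coefficients alongside the remainders: start with r₀ = 397 = a·1 + b·0 (s = 1, t = 0) and r₁ = 190 = a·0 + b·1 (s = 0, t = 1); each new remainder r_{k+1} = r_{k-1} − q_k·r_k inherits s_{k+1} = s_{k-1} − q_k·s_k, t_{k+1} = t_{k-1} − q_k·t_k, so r_k = a·s_k + b·t_k at every step:
  q = 2: r = 17, s = 1 − 2·0 = 1, t = 0 − 2·1 = -2  (check: 397·1 + 190·(-2) = 17)
  q = 11: r = 3, s = 0 − 11·1 = -11, t = 1 − 11·(-2) = 23  (check: 397·(-11) + 190·23 = 3)
  q = 5: r = 2, s = 1 − 5·(-11) = 56, t = -2 − 5·23 = -117  (check: 397·56 + 190·(-117) = 2)
  q = 1: r = 1, s = -11 − 1·56 = -67, t = 23 − 1·(-117) = 140  (check: 397·(-67) + 190·140 = 1)
The row with r = 1 (the gcd) gives the Bezout coefficients s = -67, t = 140.
Result: 397 · (-67) + 190 · (140) = 1.

gcd(397, 190) = 1; s = -67, t = 140 (check: 397·(-67) + 190·140 = 1).


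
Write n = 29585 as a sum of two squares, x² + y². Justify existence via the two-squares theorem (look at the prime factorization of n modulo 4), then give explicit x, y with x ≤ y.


Step 1: Factor n = 29585 = 5 · 61 · 97.
Step 2: Check the mod-4 condition on each prime factor: 5 ≡ 1 (mod 4), exponent 1; 61 ≡ 1 (mod 4), exponent 1; 97 ≡ 1 (mod 4), exponent 1.
All primes ≡ 3 (mod 4) appear to even exponent (or don't appear), so by the two-squares theorem n IS expressible as a sum of two squares.
Step 3: Build a representation. Here n = 5 · 61 · 97 is a product of primes ≡ 1 (mod 4). Each prime p ≡ 1 (mod 4) is itself a sum of two squares; find a² by testing p − a² for a perfect square:
  5: 5 − 1² = 4 = 2² ⇒ 5 = 1² + 2².
  61: 61 − 1² = 60, 61 − 2² = 57, 61 − 3² = 52, 61 − 4² = 45, 61 − 5² = 36 = 6² ⇒ 61 = 5² + 6².
  97: 97 − 1² = 96, 97 − 2² = 93, 97 − 3² = 88, 97 − 4² = 81 = 9² ⇒ 97 = 4² + 9².
  Combine using the Brahmagupta–Fibonacci identity (a² + b²)(c² + d²) = (ac − bd)² + (ad + bc)² = (ac + bd)² + (ad − bc)²:
  5 · 61 = 305: from (1² + 2²)(5² + 6²), take (1·5 − 2·6, 1·6 + 2·5) = (5 − 12, 6 + 10) = (-7, 16); dropping signs (only squares matter) gives (7, 16); check 7² + 16² = 49 + 256 = 305 ✓.
  305 · 97 = 29585: from (7² + 16²)(4² + 9²), take (7·4 − 16·9, 7·9 + 16·4) = (28 − 144, 63 + 64) = (-116, 127); dropping signs (only squares matter) gives (116, 127); check 116² + 127² = 13456 + 16129 = 29585 ✓.
Step 4: Order so x ≤ y and verify: 116² + 127² = 13456 + 16129 = 29585 = n. ✓

n = 29585 = 116² + 127² (one valid representation with x ≤ y).


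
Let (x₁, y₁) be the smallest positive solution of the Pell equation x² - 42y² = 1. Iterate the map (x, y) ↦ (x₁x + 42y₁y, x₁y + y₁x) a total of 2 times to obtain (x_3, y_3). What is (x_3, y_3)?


Step 1: Find the fundamental solution (x₁, y₁) of x² - 42y² = 1.
  Expand √42 as a continued fraction. a₀ = ⌊√42⌋ = 6; iterate m_{k+1} = d_k·a_k − m_k, d_{k+1} = (42 − m_{k+1}²)/d_k, a_{k+1} = ⌊(a₀ + m_{k+1})/d_{k+1}⌋ (starting m₀ = 0, d₀ = 1), with convergents p_k = a_k·p_{k-1} + p_{k-2}, q_k = a_k·q_{k-1} + q_{k-2} (p₋₁ = 1, q₋₁ = 0):
  k = 0: a₀ = 6; p₀/q₀ = 6/1; p₀² − 42·q₀² = 36 − 42 = -6.
  k = 1: m = 6, d = 6, a = ⌊(6 + 6)/6⌋ = 2; p/q = (2·6 + 1)/(2·1 + 0) = 13/2; p² − 42·q² = 169 − 168 = 1.
  The first convergent with p² − 42·q² = 1 gives the fundamental solution (x₁, y₁) = (13, 2).
Step 2: Apply the recurrence (x_{n+1}, y_{n+1}) = (x₁x_n + 42y₁y_n, x₁y_n + y₁x_n) repeatedly.
  From (x_1, y_1) = (13, 2): x_2 = 13·13 + 42·2·2 = 337; y_2 = 13·2 + 2·13 = 52.
  From (x_2, y_2) = (337, 52): x_3 = 13·337 + 42·2·52 = 8749; y_3 = 13·52 + 2·337 = 1350.
Step 3: Verify x_3² - 42·y_3² = 76545001 - 76545000 = 1 (should be 1). ✓

(x_1, y_1) = (13, 2); (x_3, y_3) = (8749, 1350).


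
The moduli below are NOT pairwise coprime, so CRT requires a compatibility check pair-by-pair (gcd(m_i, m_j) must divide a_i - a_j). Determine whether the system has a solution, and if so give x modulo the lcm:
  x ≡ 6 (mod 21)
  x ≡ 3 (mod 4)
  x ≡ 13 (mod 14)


Moduli 21, 4, 14 are not pairwise coprime, so CRT works modulo lcm(m_i) when all pairwise compatibility conditions hold.
Pairwise compatibility: gcd(m_i, m_j) must divide a_i - a_j for every pair.
Merge one congruence at a time:
  Start: x ≡ 6 (mod 21).
  Combine with x ≡ 3 (mod 4): gcd(21, 4) = 1; 3 - 6 = -3, which IS divisible by 1, so compatible.
    Write x = 6 + 21·t and substitute into x ≡ 3 (mod 4): 21·t ≡ 3 − 6 = -3 (mod 4).
    Reduce coefficients mod 4: 1·t ≡ 1 (mod 4).
    So t ≡ 1 (mod 4).
    Then x = 6 + 21·1 = 27, valid modulo lcm(21, 4) = 84: x ≡ 27 (mod 84).
  Combine with x ≡ 13 (mod 14): gcd(84, 14) = 14; 13 - 27 = -14, which IS divisible by 14, so compatible.
    Write x = 27 + 84·t and substitute into x ≡ 13 (mod 14): 84·t ≡ 13 − 27 = -14 (mod 14).
    Divide the congruence (and modulus) by g = 14: 6·t ≡ -1 (mod 1).
    Modulo 1 every t works; take t = 0.
    Then x = 27 + 84·0 = 27, valid modulo lcm(84, 14) = 84: x ≡ 27 (mod 84).
Verify: 27 mod 21 = 6, 27 mod 4 = 3, 27 mod 14 = 13.

x ≡ 27 (mod 84).


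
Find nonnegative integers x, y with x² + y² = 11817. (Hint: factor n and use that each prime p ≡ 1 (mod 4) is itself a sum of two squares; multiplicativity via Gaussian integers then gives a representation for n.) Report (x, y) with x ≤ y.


Step 1: Factor n = 11817 = 3^2 · 13 · 101.
Step 2: Check the mod-4 condition on each prime factor: 3 ≡ 3 (mod 4), exponent 2 (must be even); 13 ≡ 1 (mod 4), exponent 1; 101 ≡ 1 (mod 4), exponent 1.
All primes ≡ 3 (mod 4) appear to even exponent (or don't appear), so by the two-squares theorem n IS expressible as a sum of two squares.
Step 3: Build a representation. Group n = k² · m with k = 3 and m = 13 · 101 = 1313 (a product of primes ≡ 1 (mod 4)); a representation of m scales to one of n via (k·x)² + (k·y)² = k²(x² + y²). Each prime p ≡ 1 (mod 4) is itself a sum of two squares; find a² by testing p − a² for a perfect square:
  13: 13 − 1² = 12, 13 − 2² = 9 = 3² ⇒ 13 = 2² + 3².
  101: 101 − 1² = 100 = 10² ⇒ 101 = 1² + 10².
  Combine using the Brahmagupta–Fibonacci identity (a² + b²)(c² + d²) = (ac − bd)² + (ad + bc)² = (ac + bd)² + (ad − bc)²:
  13 · 101 = 1313: from (2² + 3²)(1² + 10²), take (2·1 − 3·10, 2·10 + 3·1) = (2 − 30, 20 + 3) = (-28, 23); dropping signs (only squares matter) gives (28, 23); check 28² + 23² = 784 + 529 = 1313 ✓.
  Scale by k = 3: (3·28, 3·23) = (84, 69).
Step 4: Order so x ≤ y and verify: 69² + 84² = 4761 + 7056 = 11817 = n. ✓

n = 11817 = 69² + 84² (one valid representation with x ≤ y).


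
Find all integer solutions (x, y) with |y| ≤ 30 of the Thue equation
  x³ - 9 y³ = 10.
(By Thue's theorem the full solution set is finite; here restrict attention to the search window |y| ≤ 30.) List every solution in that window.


The equation is x³ - 9y³ = 10. For fixed y, x³ = 9·y³ + 10, so a solution requires the RHS to be a perfect cube.
Strategy: iterate y from -30 to 30, compute RHS = 9·y³ + 10, and check whether it is a (positive or negative) perfect cube.
Check small values of y:
  y = 0: RHS = 10 is not a perfect cube.
  y = 1: RHS = 19 is not a perfect cube.
  y = -1: RHS = 1 = (1)³ ⇒ x = 1 works.
  y = 2: RHS = 82 is not a perfect cube.
  y = -2: RHS = -62 is not a perfect cube.
  y = 3: RHS = 253 is not a perfect cube.
  y = -3: RHS = -233 is not a perfect cube.
Continuing the search up to |y| = 30 finds no further solutions beyond those listed.
Collected solutions: (1, -1).

Solutions (with |y| ≤ 30): (1, -1).


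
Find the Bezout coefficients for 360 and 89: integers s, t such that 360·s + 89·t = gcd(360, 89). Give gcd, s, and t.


Euclidean algorithm on (360, 89) — divide until remainder is 0:
  360 = 4 · 89 + 4
  89 = 22 · 4 + 1
  4 = 4 · 1 + 0
gcd(360, 89) = 1.
Track Bezout coefficients alongside the remainders: start with r₀ = 360 = a·1 + b·0 (s = 1, t = 0) and r₁ = 89 = a·0 + b·1 (s = 0, t = 1); each new remainder r_{k+1} = r_{k-1} − q_k·r_k inherits s_{k+1} = s_{k-1} − q_k·s_k, t_{k+1} = t_{k-1} − q_k·t_k, so r_k = a·s_k + b·t_k at every step:
  q = 4: r = 4, s = 1 − 4·0 = 1, t = 0 − 4·1 = -4  (check: 360·1 + 89·(-4) = 4)
  q = 22: r = 1, s = 0 − 22·1 = -22, t = 1 − 22·(-4) = 89  (check: 360·(-22) + 89·89 = 1)
The row with r = 1 (the gcd) gives the Bezout coefficients s = -22, t = 89.
Result: 360 · (-22) + 89 · (89) = 1.

gcd(360, 89) = 1; s = -22, t = 89 (check: 360·(-22) + 89·89 = 1).


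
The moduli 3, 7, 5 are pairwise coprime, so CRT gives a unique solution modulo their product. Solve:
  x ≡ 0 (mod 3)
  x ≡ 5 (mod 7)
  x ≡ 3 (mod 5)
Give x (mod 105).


Moduli 3, 7, 5 are pairwise coprime; by CRT there is a unique solution modulo M = 3 · 7 · 5 = 105.
Solve pairwise, accumulating the modulus:
  Start with x ≡ 0 (mod 3).
  Combine with x ≡ 5 (mod 7): since gcd(3, 7) = 1, we get a unique residue mod 21.
    Write x = 0 + 3·t and substitute into x ≡ 5 (mod 7): 3·t ≡ 5 − 0 = 5 (mod 7).
    The inverse of 3 mod 7 is 5 (since 3·5 = 15 = 2·7 + 1), so t ≡ 5·5 = 25 ≡ 4 (mod 7).
    Then x = 0 + 3·4 = 12, valid modulo lcm(3, 7) = 21: x ≡ 12 (mod 21).
  Combine with x ≡ 3 (mod 5): since gcd(21, 5) = 1, we get a unique residue mod 105.
    Write x = 12 + 21·t and substitute into x ≡ 3 (mod 5): 21·t ≡ 3 − 12 = -9 (mod 5).
    Reduce coefficients mod 5: 1·t ≡ 1 (mod 5).
    So t ≡ 1 (mod 5).
    Then x = 12 + 21·1 = 33, valid modulo lcm(21, 5) = 105: x ≡ 33 (mod 105).
Verify: 33 mod 3 = 0 ✓, 33 mod 7 = 5 ✓, 33 mod 5 = 3 ✓.

x ≡ 33 (mod 105).


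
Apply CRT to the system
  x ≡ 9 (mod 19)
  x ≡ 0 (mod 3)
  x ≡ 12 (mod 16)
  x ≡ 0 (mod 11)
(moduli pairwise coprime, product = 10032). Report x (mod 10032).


Product of moduli M = 19 · 3 · 16 · 11 = 10032.
Merge one congruence at a time:
  Start: x ≡ 9 (mod 19).
  Combine with x ≡ 0 (mod 3); new modulus lcm = 57.
    Write x = 9 + 19·t and substitute into x ≡ 0 (mod 3): 19·t ≡ 0 − 9 = -9 (mod 3).
    Reduce coefficients mod 3: 1·t ≡ 0 (mod 3).
    So t ≡ 0 (mod 3).
    Then x = 9 + 19·0 = 9, valid modulo lcm(19, 3) = 57: x ≡ 9 (mod 57).
  Combine with x ≡ 12 (mod 16); new modulus lcm = 912.
    Write x = 9 + 57·t and substitute into x ≡ 12 (mod 16): 57·t ≡ 12 − 9 = 3 (mod 16).
    Reduce coefficients mod 16: 9·t ≡ 3 (mod 16).
    The inverse of 9 mod 16 is 9 (since 9·9 = 81 = 5·16 + 1), so t ≡ 9·3 = 27 ≡ 11 (mod 16).
    Then x = 9 + 57·11 = 636, valid modulo lcm(57, 16) = 912: x ≡ 636 (mod 912).
  Combine with x ≡ 0 (mod 11); new modulus lcm = 10032.
    Write x = 636 + 912·t and substitute into x ≡ 0 (mod 11): 912·t ≡ 0 − 636 = -636 (mod 11).
    Reduce coefficients mod 11: 10·t ≡ 2 (mod 11).
    The inverse of 10 mod 11 is 10 (since 10·10 = 100 = 9·11 + 1), so t ≡ 10·2 = 20 ≡ 9 (mod 11).
    Then x = 636 + 912·9 = 8844, valid modulo lcm(912, 11) = 10032: x ≡ 8844 (mod 10032).
Verify against each original: 8844 mod 19 = 9, 8844 mod 3 = 0, 8844 mod 16 = 12, 8844 mod 11 = 0.

x ≡ 8844 (mod 10032).


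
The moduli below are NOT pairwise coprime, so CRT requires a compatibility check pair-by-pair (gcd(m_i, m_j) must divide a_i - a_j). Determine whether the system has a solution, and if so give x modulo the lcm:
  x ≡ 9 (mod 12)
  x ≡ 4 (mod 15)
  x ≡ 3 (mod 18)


Moduli 12, 15, 18 are not pairwise coprime, so CRT works modulo lcm(m_i) when all pairwise compatibility conditions hold.
Pairwise compatibility: gcd(m_i, m_j) must divide a_i - a_j for every pair.
Merge one congruence at a time:
  Start: x ≡ 9 (mod 12).
  Combine with x ≡ 4 (mod 15): gcd(12, 15) = 3, and 4 - 9 = -5 is NOT divisible by 3.
    ⇒ system is inconsistent (no integer solution).

No solution (the system is inconsistent).


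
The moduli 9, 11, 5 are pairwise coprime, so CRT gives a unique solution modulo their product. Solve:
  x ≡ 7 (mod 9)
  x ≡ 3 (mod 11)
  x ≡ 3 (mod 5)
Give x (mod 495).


Moduli 9, 11, 5 are pairwise coprime; by CRT there is a unique solution modulo M = 9 · 11 · 5 = 495.
Solve pairwise, accumulating the modulus:
  Start with x ≡ 7 (mod 9).
  Combine with x ≡ 3 (mod 11): since gcd(9, 11) = 1, we get a unique residue mod 99.
    Write x = 7 + 9·t and substitute into x ≡ 3 (mod 11): 9·t ≡ 3 − 7 = -4 (mod 11).
    Reduce coefficients mod 11: 9·t ≡ 7 (mod 11).
    The inverse of 9 mod 11 is 5 (since 9·5 = 45 = 4·11 + 1), so t ≡ 5·7 = 35 ≡ 2 (mod 11).
    Then x = 7 + 9·2 = 25, valid modulo lcm(9, 11) = 99: x ≡ 25 (mod 99).
  Combine with x ≡ 3 (mod 5): since gcd(99, 5) = 1, we get a unique residue mod 495.
    Write x = 25 + 99·t and substitute into x ≡ 3 (mod 5): 99·t ≡ 3 − 25 = -22 (mod 5).
    Reduce coefficients mod 5: 4·t ≡ 3 (mod 5).
    The inverse of 4 mod 5 is 4 (since 4·4 = 16 = 3·5 + 1), so t ≡ 4·3 = 12 ≡ 2 (mod 5).
    Then x = 25 + 99·2 = 223, valid modulo lcm(99, 5) = 495: x ≡ 223 (mod 495).
Verify: 223 mod 9 = 7 ✓, 223 mod 11 = 3 ✓, 223 mod 5 = 3 ✓.

x ≡ 223 (mod 495).


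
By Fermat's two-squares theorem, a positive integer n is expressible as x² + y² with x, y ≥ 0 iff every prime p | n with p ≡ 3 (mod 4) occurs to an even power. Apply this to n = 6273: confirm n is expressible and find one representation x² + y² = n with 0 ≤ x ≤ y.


Step 1: Factor n = 6273 = 3^2 · 17 · 41.
Step 2: Check the mod-4 condition on each prime factor: 3 ≡ 3 (mod 4), exponent 2 (must be even); 17 ≡ 1 (mod 4), exponent 1; 41 ≡ 1 (mod 4), exponent 1.
All primes ≡ 3 (mod 4) appear to even exponent (or don't appear), so by the two-squares theorem n IS expressible as a sum of two squares.
Step 3: Build a representation. Group n = k² · m with k = 3 and m = 17 · 41 = 697 (a product of primes ≡ 1 (mod 4)); a representation of m scales to one of n via (k·x)² + (k·y)² = k²(x² + y²). Each prime p ≡ 1 (mod 4) is itself a sum of two squares; find a² by testing p − a² for a perfect square:
  17: 17 − 1² = 16 = 4² ⇒ 17 = 1² + 4².
  41: 41 − 1² = 40, 41 − 2² = 37, 41 − 3² = 32, 41 − 4² = 25 = 5² ⇒ 41 = 4² + 5².
  Combine using the Brahmagupta–Fibonacci identity (a² + b²)(c² + d²) = (ac − bd)² + (ad + bc)² = (ac + bd)² + (ad − bc)²:
  17 · 41 = 697: from (1² + 4²)(4² + 5²), take (1·4 − 4·5, 1·5 + 4·4) = (4 − 20, 5 + 16) = (-16, 21); dropping signs (only squares matter) gives (16, 21); check 16² + 21² = 256 + 441 = 697 ✓.
  Scale by k = 3: (3·16, 3·21) = (48, 63).
Step 4: Order so x ≤ y and verify: 48² + 63² = 2304 + 3969 = 6273 = n. ✓

n = 6273 = 48² + 63² (one valid representation with x ≤ y).


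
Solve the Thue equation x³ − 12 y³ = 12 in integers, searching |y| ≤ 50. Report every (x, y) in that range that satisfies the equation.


The equation is x³ - 12y³ = 12. For fixed y, x³ = 12·y³ + 12, so a solution requires the RHS to be a perfect cube.
Strategy: iterate y from -50 to 50, compute RHS = 12·y³ + 12, and check whether it is a (positive or negative) perfect cube.
Check small values of y:
  y = 0: RHS = 12 is not a perfect cube.
  y = 1: RHS = 24 is not a perfect cube.
  y = -1: RHS = 0 = (0)³ ⇒ x = 0 works.
  y = 2: RHS = 108 is not a perfect cube.
  y = -2: RHS = -84 is not a perfect cube.
  y = 3: RHS = 336 is not a perfect cube.
  y = -3: RHS = -312 is not a perfect cube.
Continuing the search up to |y| = 50 finds no further solutions beyond those listed.
Collected solutions: (0, -1).

Solutions (with |y| ≤ 50): (0, -1).


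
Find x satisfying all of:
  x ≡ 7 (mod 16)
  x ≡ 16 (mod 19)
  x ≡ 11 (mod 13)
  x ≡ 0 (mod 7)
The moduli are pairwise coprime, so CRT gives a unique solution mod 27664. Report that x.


Product of moduli M = 16 · 19 · 13 · 7 = 27664.
Merge one congruence at a time:
  Start: x ≡ 7 (mod 16).
  Combine with x ≡ 16 (mod 19); new modulus lcm = 304.
    Write x = 7 + 16·t and substitute into x ≡ 16 (mod 19): 16·t ≡ 16 − 7 = 9 (mod 19).
    The inverse of 16 mod 19 is 6 (since 16·6 = 96 = 5·19 + 1), so t ≡ 6·9 = 54 ≡ 16 (mod 19).
    Then x = 7 + 16·16 = 263, valid modulo lcm(16, 19) = 304: x ≡ 263 (mod 304).
  Combine with x ≡ 11 (mod 13); new modulus lcm = 3952.
    Write x = 263 + 304·t and substitute into x ≡ 11 (mod 13): 304·t ≡ 11 − 263 = -252 (mod 13).
    Reduce coefficients mod 13: 5·t ≡ 8 (mod 13).
    The inverse of 5 mod 13 is 8 (since 5·8 = 40 = 3·13 + 1), so t ≡ 8·8 = 64 ≡ 12 (mod 13).
    Then x = 263 + 304·12 = 3911, valid modulo lcm(304, 13) = 3952: x ≡ 3911 (mod 3952).
  Combine with x ≡ 0 (mod 7); new modulus lcm = 27664.
    Write x = 3911 + 3952·t and substitute into x ≡ 0 (mod 7): 3952·t ≡ 0 − 3911 = -3911 (mod 7).
    Reduce coefficients mod 7: 4·t ≡ 2 (mod 7).
    The inverse of 4 mod 7 is 2 (since 4·2 = 8 = 1·7 + 1), so t ≡ 2·2 = 4 ≡ 4 (mod 7).
    Then x = 3911 + 3952·4 = 19719, valid modulo lcm(3952, 7) = 27664: x ≡ 19719 (mod 27664).
Verify against each original: 19719 mod 16 = 7, 19719 mod 19 = 16, 19719 mod 13 = 11, 19719 mod 7 = 0.

x ≡ 19719 (mod 27664).


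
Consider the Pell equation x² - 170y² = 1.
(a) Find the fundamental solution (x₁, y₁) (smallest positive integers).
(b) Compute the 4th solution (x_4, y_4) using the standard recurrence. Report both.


Step 1: Find the fundamental solution (x₁, y₁) of x² - 170y² = 1.
  Expand √170 as a continued fraction. a₀ = ⌊√170⌋ = 13; iterate m_{k+1} = d_k·a_k − m_k, d_{k+1} = (170 − m_{k+1}²)/d_k, a_{k+1} = ⌊(a₀ + m_{k+1})/d_{k+1}⌋ (starting m₀ = 0, d₀ = 1), with convergents p_k = a_k·p_{k-1} + p_{k-2}, q_k = a_k·q_{k-1} + q_{k-2} (p₋₁ = 1, q₋₁ = 0):
  k = 0: a₀ = 13; p₀/q₀ = 13/1; p₀² − 170·q₀² = 169 − 170 = -1.
  k = 1: m = 13, d = 1, a = ⌊(13 + 13)/1⌋ = 26; p/q = (26·13 + 1)/(26·1 + 0) = 339/26; p² − 170·q² = 114921 − 114920 = 1.
  The first convergent with p² − 170·q² = 1 gives the fundamental solution (x₁, y₁) = (339, 26).
Step 2: Apply the recurrence (x_{n+1}, y_{n+1}) = (x₁x_n + 170y₁y_n, x₁y_n + y₁x_n) repeatedly.
  From (x_1, y_1) = (339, 26): x_2 = 339·339 + 170·26·26 = 229841; y_2 = 339·26 + 26·339 = 17628.
  From (x_2, y_2) = (229841, 17628): x_3 = 339·229841 + 170·26·17628 = 155831859; y_3 = 339·17628 + 26·229841 = 11951758.
  From (x_3, y_3) = (155831859, 11951758): x_4 = 339·155831859 + 170·26·11951758 = 105653770561; y_4 = 339·11951758 + 26·155831859 = 8103274296.
Step 3: Verify x_4² - 170·y_4² = 11162719233756430254721 - 11162719233756430254720 = 1 (should be 1). ✓

(x_1, y_1) = (339, 26); (x_4, y_4) = (105653770561, 8103274296).


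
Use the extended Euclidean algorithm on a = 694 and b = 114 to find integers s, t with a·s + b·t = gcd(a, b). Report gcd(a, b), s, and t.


Euclidean algorithm on (694, 114) — divide until remainder is 0:
  694 = 6 · 114 + 10
  114 = 11 · 10 + 4
  10 = 2 · 4 + 2
  4 = 2 · 2 + 0
gcd(694, 114) = 2.
Track Bezout coefficients alongside the remainders: start with r₀ = 694 = a·1 + b·0 (s = 1, t = 0) and r₁ = 114 = a·0 + b·1 (s = 0, t = 1); each new remainder r_{k+1} = r_{k-1} − q_k·r_k inherits s_{k+1} = s_{k-1} − q_k·s_k, t_{k+1} = t_{k-1} − q_k·t_k, so r_k = a·s_k + b·t_k at every step:
  q = 6: r = 10, s = 1 − 6·0 = 1, t = 0 − 6·1 = -6  (check: 694·1 + 114·(-6) = 10)
  q = 11: r = 4, s = 0 − 11·1 = -11, t = 1 − 11·(-6) = 67  (check: 694·(-11) + 114·67 = 4)
  q = 2: r = 2, s = 1 − 2·(-11) = 23, t = -6 − 2·67 = -140  (check: 694·23 + 114·(-140) = 2)
The row with r = 2 (the gcd) gives the Bezout coefficients s = 23, t = -140.
Result: 694 · (23) + 114 · (-140) = 2.

gcd(694, 114) = 2; s = 23, t = -140 (check: 694·23 + 114·(-140) = 2).


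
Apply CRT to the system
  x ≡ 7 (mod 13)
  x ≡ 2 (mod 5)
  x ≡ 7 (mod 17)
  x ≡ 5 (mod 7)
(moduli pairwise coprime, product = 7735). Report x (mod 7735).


Product of moduli M = 13 · 5 · 17 · 7 = 7735.
Merge one congruence at a time:
  Start: x ≡ 7 (mod 13).
  Combine with x ≡ 2 (mod 5); new modulus lcm = 65.
    Write x = 7 + 13·t and substitute into x ≡ 2 (mod 5): 13·t ≡ 2 − 7 = -5 (mod 5).
    Reduce coefficients mod 5: 3·t ≡ 0 (mod 5).
    The inverse of 3 mod 5 is 2 (since 3·2 = 6 = 1·5 + 1), so t ≡ 2·0 = 0 ≡ 0 (mod 5).
    Then x = 7 + 13·0 = 7, valid modulo lcm(13, 5) = 65: x ≡ 7 (mod 65).
  Combine with x ≡ 7 (mod 17); new modulus lcm = 1105.
    Write x = 7 + 65·t and substitute into x ≡ 7 (mod 17): 65·t ≡ 7 − 7 = 0 (mod 17).
    Reduce coefficients mod 17: 14·t ≡ 0 (mod 17).
    The inverse of 14 mod 17 is 11 (since 14·11 = 154 = 9·17 + 1), so t ≡ 11·0 = 0 ≡ 0 (mod 17).
    Then x = 7 + 65·0 = 7, valid modulo lcm(65, 17) = 1105: x ≡ 7 (mod 1105).
  Combine with x ≡ 5 (mod 7); new modulus lcm = 7735.
    Write x = 7 + 1105·t and substitute into x ≡ 5 (mod 7): 1105·t ≡ 5 − 7 = -2 (mod 7).
    Reduce coefficients mod 7: 6·t ≡ 5 (mod 7).
    The inverse of 6 mod 7 is 6 (since 6·6 = 36 = 5·7 + 1), so t ≡ 6·5 = 30 ≡ 2 (mod 7).
    Then x = 7 + 1105·2 = 2217, valid modulo lcm(1105, 7) = 7735: x ≡ 2217 (mod 7735).
Verify against each original: 2217 mod 13 = 7, 2217 mod 5 = 2, 2217 mod 17 = 7, 2217 mod 7 = 5.

x ≡ 2217 (mod 7735).


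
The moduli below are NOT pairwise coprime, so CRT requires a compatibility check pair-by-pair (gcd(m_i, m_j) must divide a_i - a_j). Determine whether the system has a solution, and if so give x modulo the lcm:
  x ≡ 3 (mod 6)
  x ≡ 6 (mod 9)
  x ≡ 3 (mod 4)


Moduli 6, 9, 4 are not pairwise coprime, so CRT works modulo lcm(m_i) when all pairwise compatibility conditions hold.
Pairwise compatibility: gcd(m_i, m_j) must divide a_i - a_j for every pair.
Merge one congruence at a time:
  Start: x ≡ 3 (mod 6).
  Combine with x ≡ 6 (mod 9): gcd(6, 9) = 3; 6 - 3 = 3, which IS divisible by 3, so compatible.
    Write x = 3 + 6·t and substitute into x ≡ 6 (mod 9): 6·t ≡ 6 − 3 = 3 (mod 9).
    Divide the congruence (and modulus) by g = 3: 2·t ≡ 1 (mod 3).
    The inverse of 2 mod 3 is 2 (since 2·2 = 4 = 1·3 + 1), so t ≡ 2·1 = 2 ≡ 2 (mod 3).
    Then x = 3 + 6·2 = 15, valid modulo lcm(6, 9) = 18: x ≡ 15 (mod 18).
  Combine with x ≡ 3 (mod 4): gcd(18, 4) = 2; 3 - 15 = -12, which IS divisible by 2, so compatible.
    Write x = 15 + 18·t and substitute into x ≡ 3 (mod 4): 18·t ≡ 3 − 15 = -12 (mod 4).
    Divide the congruence (and modulus) by g = 2: 9·t ≡ -6 (mod 2).
    Reduce coefficients mod 2: 1·t ≡ 0 (mod 2).
    So t ≡ 0 (mod 2).
    Then x = 15 + 18·0 = 15, valid modulo lcm(18, 4) = 36: x ≡ 15 (mod 36).
Verify: 15 mod 6 = 3, 15 mod 9 = 6, 15 mod 4 = 3.

x ≡ 15 (mod 36).


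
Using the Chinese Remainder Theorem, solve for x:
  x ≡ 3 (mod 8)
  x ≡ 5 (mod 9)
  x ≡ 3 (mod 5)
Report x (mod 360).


Moduli 8, 9, 5 are pairwise coprime; by CRT there is a unique solution modulo M = 8 · 9 · 5 = 360.
Solve pairwise, accumulating the modulus:
  Start with x ≡ 3 (mod 8).
  Combine with x ≡ 5 (mod 9): since gcd(8, 9) = 1, we get a unique residue mod 72.
    Write x = 3 + 8·t and substitute into x ≡ 5 (mod 9): 8·t ≡ 5 − 3 = 2 (mod 9).
    The inverse of 8 mod 9 is 8 (since 8·8 = 64 = 7·9 + 1), so t ≡ 8·2 = 16 ≡ 7 (mod 9).
    Then x = 3 + 8·7 = 59, valid modulo lcm(8, 9) = 72: x ≡ 59 (mod 72).
  Combine with x ≡ 3 (mod 5): since gcd(72, 5) = 1, we get a unique residue mod 360.
    Write x = 59 + 72·t and substitute into x ≡ 3 (mod 5): 72·t ≡ 3 − 59 = -56 (mod 5).
    Reduce coefficients mod 5: 2·t ≡ 4 (mod 5).
    The inverse of 2 mod 5 is 3 (since 2·3 = 6 = 1·5 + 1), so t ≡ 3·4 = 12 ≡ 2 (mod 5).
    Then x = 59 + 72·2 = 203, valid modulo lcm(72, 5) = 360: x ≡ 203 (mod 360).
Verify: 203 mod 8 = 3 ✓, 203 mod 9 = 5 ✓, 203 mod 5 = 3 ✓.

x ≡ 203 (mod 360).


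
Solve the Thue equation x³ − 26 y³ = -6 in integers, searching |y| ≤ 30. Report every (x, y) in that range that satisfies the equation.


The equation is x³ - 26y³ = -6. For fixed y, x³ = 26·y³ − 6, so a solution requires the RHS to be a perfect cube.
Strategy: iterate y from -30 to 30, compute RHS = 26·y³ − 6, and check whether it is a (positive or negative) perfect cube.
Check small values of y:
  y = 0: RHS = -6 is not a perfect cube.
  y = 1: RHS = 20 is not a perfect cube.
  y = -1: RHS = -32 is not a perfect cube.
  y = 2: RHS = 202 is not a perfect cube.
  y = -2: RHS = -214 is not a perfect cube.
  y = 3: RHS = 696 is not a perfect cube.
  y = -3: RHS = -708 is not a perfect cube.
Continuing the search up to |y| = 30 finds no solutions either.
No (x, y) in the scanned range satisfies the equation.

No integer solutions with |y| ≤ 30.
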